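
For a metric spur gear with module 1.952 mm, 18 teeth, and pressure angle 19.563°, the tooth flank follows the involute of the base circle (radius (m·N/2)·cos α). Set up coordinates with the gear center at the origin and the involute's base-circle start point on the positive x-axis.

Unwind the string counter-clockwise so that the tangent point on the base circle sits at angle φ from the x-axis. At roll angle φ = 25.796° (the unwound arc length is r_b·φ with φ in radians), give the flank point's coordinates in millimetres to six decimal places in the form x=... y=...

pitch radius r_p = m·N/2 = 1.952·18/2 = 17.568000
base radius r_b = r_p·cos α = 17.568000·cos 19.563° = 16.553868
roll angle φ = 25.796° = 0.45022513 rad
x = r_b·(cos φ + φ·sin φ) = 16.553868·(0.90034915 + 0.45022513·0.43516824) = 18.147555
y = r_b·(sin φ − φ·cos φ) = 16.553868·(0.43516824 − 0.45022513·0.90034915) = 0.493445

x=18.147555 y=0.493445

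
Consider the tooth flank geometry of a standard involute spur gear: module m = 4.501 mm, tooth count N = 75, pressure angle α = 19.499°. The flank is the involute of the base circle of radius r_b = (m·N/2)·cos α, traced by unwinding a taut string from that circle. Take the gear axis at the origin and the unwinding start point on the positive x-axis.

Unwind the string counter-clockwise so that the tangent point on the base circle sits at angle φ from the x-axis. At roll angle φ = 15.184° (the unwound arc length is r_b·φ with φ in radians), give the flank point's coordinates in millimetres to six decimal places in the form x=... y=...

x=164.596472 y=0.980180

pitch radius r_p = m·N/2 = 4.501·75/2 = 168.787500
base radius r_b = r_p·cos α = 168.787500·cos 19.499° = 159.107084
roll angle φ = 15.184° = 0.26501079 rad
x = r_b·(cos φ + φ·sin φ) = 159.107084·(0.96508967 + 0.26501079·0.26191968) = 164.596472
y = r_b·(sin φ − φ·cos φ) = 159.107084·(0.26191968 − 0.26501079·0.96508967) = 0.980180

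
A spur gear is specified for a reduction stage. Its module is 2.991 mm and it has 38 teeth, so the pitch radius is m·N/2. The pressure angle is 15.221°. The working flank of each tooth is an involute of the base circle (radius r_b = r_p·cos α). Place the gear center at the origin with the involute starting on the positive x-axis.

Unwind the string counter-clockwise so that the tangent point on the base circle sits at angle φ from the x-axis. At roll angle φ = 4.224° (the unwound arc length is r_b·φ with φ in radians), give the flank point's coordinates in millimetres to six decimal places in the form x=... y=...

x=54.984272 y=0.007320

pitch radius r_p = m·N/2 = 2.991·38/2 = 56.829000
base radius r_b = r_p·cos α = 56.829000·cos 15.221° = 54.835458
roll angle φ = 4.224° = 0.07372271 rad
x = r_b·(cos φ + φ·sin φ) = 54.835458·(0.99728371 + 0.07372271·0.07365594) = 54.984272
y = r_b·(sin φ − φ·cos φ) = 54.835458·(0.07365594 − 0.07372271·0.99728371) = 0.007320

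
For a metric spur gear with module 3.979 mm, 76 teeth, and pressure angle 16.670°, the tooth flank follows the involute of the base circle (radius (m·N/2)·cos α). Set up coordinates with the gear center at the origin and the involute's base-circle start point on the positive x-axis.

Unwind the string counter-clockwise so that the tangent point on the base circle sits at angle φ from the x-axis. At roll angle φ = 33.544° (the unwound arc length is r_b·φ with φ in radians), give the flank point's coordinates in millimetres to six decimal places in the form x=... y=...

x=167.584081 y=9.360667

pitch radius r_p = m·N/2 = 3.979·76/2 = 151.202000
base radius r_b = r_p·cos α = 151.202000·cos 16.670° = 144.847407
roll angle φ = 33.544° = 0.58545324 rad
x = r_b·(cos φ + φ·sin φ) = 144.847407·(0.83346172 + 0.58545324·0.55257720) = 167.584081
y = r_b·(sin φ − φ·cos φ) = 144.847407·(0.55257720 − 0.58545324·0.83346172) = 9.360667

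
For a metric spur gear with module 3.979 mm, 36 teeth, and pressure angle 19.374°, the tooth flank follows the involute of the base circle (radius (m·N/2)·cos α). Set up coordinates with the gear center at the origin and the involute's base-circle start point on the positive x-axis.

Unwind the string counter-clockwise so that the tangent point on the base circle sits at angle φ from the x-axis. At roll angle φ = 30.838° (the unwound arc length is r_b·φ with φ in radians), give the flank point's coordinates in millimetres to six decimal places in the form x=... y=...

pitch radius r_p = m·N/2 = 3.979·36/2 = 71.622000
base radius r_b = r_p·cos α = 71.622000·cos 19.374° = 67.566282
roll angle φ = 30.838° = 0.53822463 rad
x = r_b·(cos φ + φ·sin φ) = 67.566282·(0.85862011 + 0.53822463·0.51261244) = 76.655349
y = r_b·(sin φ − φ·cos φ) = 67.566282·(0.51261244 − 0.53822463·0.85862011) = 3.410877

x=76.655349 y=3.410877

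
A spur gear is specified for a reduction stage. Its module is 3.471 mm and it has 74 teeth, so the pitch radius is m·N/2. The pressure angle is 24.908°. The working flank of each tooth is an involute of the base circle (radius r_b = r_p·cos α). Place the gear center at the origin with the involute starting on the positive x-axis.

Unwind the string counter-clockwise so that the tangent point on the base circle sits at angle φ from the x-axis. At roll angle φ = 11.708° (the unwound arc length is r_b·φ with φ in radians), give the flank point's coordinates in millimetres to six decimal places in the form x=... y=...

x=118.887968 y=0.329914

pitch radius r_p = m·N/2 = 3.471·74/2 = 128.427000
base radius r_b = r_p·cos α = 128.427000·cos 24.908° = 116.481391
roll angle φ = 11.708° = 0.20434315 rad
x = r_b·(cos φ + φ·sin φ) = 116.481391·(0.97919449 + 0.20434315·0.20292402) = 118.887968
y = r_b·(sin φ − φ·cos φ) = 116.481391·(0.20292402 − 0.20434315·0.97919449) = 0.329914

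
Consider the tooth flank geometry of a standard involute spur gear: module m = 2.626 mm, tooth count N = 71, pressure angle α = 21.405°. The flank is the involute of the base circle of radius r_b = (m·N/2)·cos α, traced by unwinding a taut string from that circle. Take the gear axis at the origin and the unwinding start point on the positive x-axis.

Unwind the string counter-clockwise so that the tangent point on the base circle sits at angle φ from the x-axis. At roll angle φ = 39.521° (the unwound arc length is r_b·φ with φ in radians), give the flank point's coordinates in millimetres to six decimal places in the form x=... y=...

pitch radius r_p = m·N/2 = 2.626·71/2 = 93.223000
base radius r_b = r_p·cos α = 93.223000·cos 21.405° = 86.792848
roll angle φ = 39.521° = 0.68977157 rad
x = r_b·(cos φ + φ·sin φ) = 86.792848·(0.77139140 + 0.68977157·0.63636099) = 105.048432
y = r_b·(sin φ − φ·cos φ) = 86.792848·(0.63636099 − 0.68977157·0.77139140) = 9.050509

x=105.048432 y=9.050509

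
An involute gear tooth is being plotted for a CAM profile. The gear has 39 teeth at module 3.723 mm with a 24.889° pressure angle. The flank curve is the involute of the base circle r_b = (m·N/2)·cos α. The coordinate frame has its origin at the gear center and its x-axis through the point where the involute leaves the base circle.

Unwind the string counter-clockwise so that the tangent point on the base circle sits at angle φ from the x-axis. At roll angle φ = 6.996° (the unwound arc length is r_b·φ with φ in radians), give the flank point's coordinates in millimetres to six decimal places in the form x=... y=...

x=66.345003 y=0.039903

pitch radius r_p = m·N/2 = 3.723·39/2 = 72.598500
base radius r_b = r_p·cos α = 72.598500·cos 24.889° = 65.855902
roll angle φ = 6.996° = 0.12210323 rad
x = r_b·(cos φ + φ·sin φ) = 65.855902·(0.99255466 + 0.12210323·0.12180005) = 66.345003
y = r_b·(sin φ − φ·cos φ) = 65.855902·(0.12180005 − 0.12210323·0.99255466) = 0.039903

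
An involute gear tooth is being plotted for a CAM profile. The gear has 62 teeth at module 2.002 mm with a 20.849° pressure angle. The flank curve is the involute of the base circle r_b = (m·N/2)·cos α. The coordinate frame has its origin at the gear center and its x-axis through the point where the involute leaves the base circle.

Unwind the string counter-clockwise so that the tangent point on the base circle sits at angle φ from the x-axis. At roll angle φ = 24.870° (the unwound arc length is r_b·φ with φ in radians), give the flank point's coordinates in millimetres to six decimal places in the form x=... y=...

pitch radius r_p = m·N/2 = 2.002·62/2 = 62.062000
base radius r_b = r_p·cos α = 62.062000·cos 20.849° = 57.998282
roll angle φ = 24.870° = 0.43406338 rad
x = r_b·(cos φ + φ·sin φ) = 57.998282·(0.90726434 + 0.43406338·0.42056083) = 63.207363
y = r_b·(sin φ − φ·cos φ) = 57.998282·(0.42056083 − 0.43406338·0.90726434) = 1.551489

x=63.207363 y=1.551489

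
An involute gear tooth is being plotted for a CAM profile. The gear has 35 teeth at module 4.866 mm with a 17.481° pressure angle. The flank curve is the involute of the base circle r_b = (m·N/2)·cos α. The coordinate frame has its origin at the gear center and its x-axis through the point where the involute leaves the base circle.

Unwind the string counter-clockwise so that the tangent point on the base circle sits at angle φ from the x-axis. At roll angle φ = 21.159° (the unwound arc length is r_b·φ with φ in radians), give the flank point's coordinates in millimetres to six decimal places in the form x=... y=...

x=86.573321 y=1.345045

pitch radius r_p = m·N/2 = 4.866·35/2 = 85.155000
base radius r_b = r_p·cos α = 85.155000·cos 17.481° = 81.222254
roll angle φ = 21.159° = 0.36929422 rad
x = r_b·(cos φ + φ·sin φ) = 81.222254·(0.93258234 + 0.36929422·0.36095732) = 86.573321
y = r_b·(sin φ − φ·cos φ) = 81.222254·(0.36095732 − 0.36929422·0.93258234) = 1.345045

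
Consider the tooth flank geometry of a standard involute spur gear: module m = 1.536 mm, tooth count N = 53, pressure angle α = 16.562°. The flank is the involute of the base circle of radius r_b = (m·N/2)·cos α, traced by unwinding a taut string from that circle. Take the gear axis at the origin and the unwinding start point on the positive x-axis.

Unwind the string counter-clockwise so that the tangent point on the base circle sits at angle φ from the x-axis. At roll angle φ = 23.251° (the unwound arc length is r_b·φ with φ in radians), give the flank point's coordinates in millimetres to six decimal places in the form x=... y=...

pitch radius r_p = m·N/2 = 1.536·53/2 = 40.704000
base radius r_b = r_p·cos α = 40.704000·cos 16.562° = 39.015266
roll angle φ = 23.251° = 0.40580650 rad
x = r_b·(cos φ + φ·sin φ) = 39.015266·(0.91878432 + 0.40580650·0.39475989) = 42.096709
y = r_b·(sin φ − φ·cos φ) = 39.015266·(0.39475989 − 0.40580650·0.91878432) = 0.854873

x=42.096709 y=0.854873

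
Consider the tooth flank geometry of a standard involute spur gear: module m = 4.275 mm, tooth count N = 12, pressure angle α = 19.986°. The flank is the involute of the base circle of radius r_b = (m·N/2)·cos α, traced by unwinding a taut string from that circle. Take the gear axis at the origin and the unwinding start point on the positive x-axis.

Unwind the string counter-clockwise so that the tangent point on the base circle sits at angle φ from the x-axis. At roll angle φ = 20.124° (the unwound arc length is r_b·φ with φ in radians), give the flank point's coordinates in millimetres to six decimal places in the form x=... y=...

pitch radius r_p = m·N/2 = 4.275·12/2 = 25.650000
base radius r_b = r_p·cos α = 25.650000·cos 19.986° = 24.105259
roll angle φ = 20.124° = 0.35123006 rad
x = r_b·(cos φ + φ·sin φ) = 24.105259·(0.93895022 + 0.35123006·0.34405303) = 25.546560
y = r_b·(sin φ − φ·cos φ) = 24.105259·(0.34405303 − 0.35123006·0.93895022) = 0.343873

x=25.546560 y=0.343873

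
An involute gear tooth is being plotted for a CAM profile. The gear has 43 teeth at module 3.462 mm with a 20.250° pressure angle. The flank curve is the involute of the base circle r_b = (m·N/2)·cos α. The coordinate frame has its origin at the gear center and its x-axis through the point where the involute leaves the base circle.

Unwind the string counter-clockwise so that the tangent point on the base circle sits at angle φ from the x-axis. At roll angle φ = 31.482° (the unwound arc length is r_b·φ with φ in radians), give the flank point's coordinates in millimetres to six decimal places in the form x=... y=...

x=79.591579 y=3.746156

pitch radius r_p = m·N/2 = 3.462·43/2 = 74.433000
base radius r_b = r_p·cos α = 74.433000·cos 20.250° = 69.832396
roll angle φ = 31.482° = 0.54946456 rad
x = r_b·(cos φ + φ·sin φ) = 69.832396·(0.85280427 + 0.54946456·0.52223067) = 79.591579
y = r_b·(sin φ − φ·cos φ) = 69.832396·(0.52223067 − 0.54946456·0.85280427) = 3.746156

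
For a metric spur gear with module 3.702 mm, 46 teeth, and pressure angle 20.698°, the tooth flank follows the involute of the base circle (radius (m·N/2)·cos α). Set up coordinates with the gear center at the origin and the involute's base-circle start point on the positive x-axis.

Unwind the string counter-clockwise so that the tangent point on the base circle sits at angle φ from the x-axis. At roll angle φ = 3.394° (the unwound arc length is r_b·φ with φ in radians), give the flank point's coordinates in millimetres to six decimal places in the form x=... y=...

x=79.789990 y=0.005517

pitch radius r_p = m·N/2 = 3.702·46/2 = 85.146000
base radius r_b = r_p·cos α = 85.146000·cos 20.698° = 79.650368
roll angle φ = 3.394° = 0.05923647 rad
x = r_b·(cos φ + φ·sin φ) = 79.650368·(0.99824603 + 0.05923647·0.05920184) = 79.789990
y = r_b·(sin φ − φ·cos φ) = 79.650368·(0.05920184 − 0.05923647·0.99824603) = 0.005517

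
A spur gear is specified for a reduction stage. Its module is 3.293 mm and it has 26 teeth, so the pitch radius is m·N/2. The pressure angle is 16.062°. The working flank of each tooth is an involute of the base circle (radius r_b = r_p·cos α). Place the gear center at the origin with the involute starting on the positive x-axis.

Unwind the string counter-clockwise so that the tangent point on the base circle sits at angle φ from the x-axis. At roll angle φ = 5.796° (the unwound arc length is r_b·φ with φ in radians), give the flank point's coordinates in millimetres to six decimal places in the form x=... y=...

x=41.347807 y=0.014181

pitch radius r_p = m·N/2 = 3.293·26/2 = 42.809000
base radius r_b = r_p·cos α = 42.809000·cos 16.062° = 41.137859
roll angle φ = 5.796° = 0.10115928 rad
x = r_b·(cos φ + φ·sin φ) = 41.137859·(0.99488776 + 0.10115928·0.10098684) = 41.347807
y = r_b·(sin φ − φ·cos φ) = 41.137859·(0.10098684 − 0.10115928·0.99488776) = 0.014181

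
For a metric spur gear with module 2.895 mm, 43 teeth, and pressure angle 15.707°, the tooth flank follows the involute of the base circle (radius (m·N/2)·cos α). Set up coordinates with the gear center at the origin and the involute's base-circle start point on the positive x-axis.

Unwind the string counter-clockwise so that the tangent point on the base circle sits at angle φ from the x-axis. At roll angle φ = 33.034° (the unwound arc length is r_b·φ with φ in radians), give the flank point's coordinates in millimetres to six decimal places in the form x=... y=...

pitch radius r_p = m·N/2 = 2.895·43/2 = 62.242500
base radius r_b = r_p·cos α = 62.242500·cos 15.707° = 59.918283
roll angle φ = 33.034° = 0.57655207 rad
x = r_b·(cos φ + φ·sin φ) = 59.918283·(0.83834722 + 0.57655207·0.54513662) = 69.064621
y = r_b·(sin φ − φ·cos φ) = 59.918283·(0.54513662 − 0.57655207·0.83834722) = 3.702099

x=69.064621 y=3.702099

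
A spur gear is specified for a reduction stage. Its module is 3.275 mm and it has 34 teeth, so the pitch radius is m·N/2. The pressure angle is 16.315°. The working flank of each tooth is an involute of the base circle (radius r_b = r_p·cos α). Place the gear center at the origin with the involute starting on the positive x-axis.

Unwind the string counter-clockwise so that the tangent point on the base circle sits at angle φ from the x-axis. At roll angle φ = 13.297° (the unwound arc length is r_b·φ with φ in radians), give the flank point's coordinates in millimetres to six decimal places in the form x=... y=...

pitch radius r_p = m·N/2 = 3.275·34/2 = 55.675000
base radius r_b = r_p·cos α = 55.675000·cos 16.315° = 53.433067
roll angle φ = 13.297° = 0.23207643 rad
x = r_b·(cos φ + φ·sin φ) = 53.433067·(0.97319092 + 0.23207643·0.22999878) = 54.852688
y = r_b·(sin φ − φ·cos φ) = 53.433067·(0.22999878 − 0.23207643·0.97319092) = 0.221432

x=54.852688 y=0.221432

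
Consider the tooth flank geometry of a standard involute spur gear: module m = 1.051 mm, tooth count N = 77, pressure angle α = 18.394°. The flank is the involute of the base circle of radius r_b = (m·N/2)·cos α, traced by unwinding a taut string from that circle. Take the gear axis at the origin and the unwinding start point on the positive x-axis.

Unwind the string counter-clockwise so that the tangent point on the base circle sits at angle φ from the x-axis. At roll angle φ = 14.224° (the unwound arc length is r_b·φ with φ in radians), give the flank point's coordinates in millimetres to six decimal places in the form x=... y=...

x=39.561209 y=0.194619

pitch radius r_p = m·N/2 = 1.051·77/2 = 40.463500
base radius r_b = r_p·cos α = 40.463500·cos 18.394° = 38.396182
roll angle φ = 14.224° = 0.24825563 rad
x = r_b·(cos φ + φ·sin φ) = 38.396182·(0.96934251 + 0.24825563·0.24571344) = 39.561209
y = r_b·(sin φ − φ·cos φ) = 38.396182·(0.24571344 − 0.24825563·0.96934251) = 0.194619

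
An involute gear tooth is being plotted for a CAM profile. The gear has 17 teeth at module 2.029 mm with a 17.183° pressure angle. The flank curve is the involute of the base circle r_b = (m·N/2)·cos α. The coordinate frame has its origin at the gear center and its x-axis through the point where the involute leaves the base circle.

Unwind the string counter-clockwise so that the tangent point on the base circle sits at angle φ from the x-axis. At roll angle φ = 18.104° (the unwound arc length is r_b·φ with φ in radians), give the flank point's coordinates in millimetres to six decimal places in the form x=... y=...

pitch radius r_p = m·N/2 = 2.029·17/2 = 17.246500
base radius r_b = r_p·cos α = 17.246500·cos 17.183° = 16.476721
roll angle φ = 18.104° = 0.31597441 rad
x = r_b·(cos φ + φ·sin φ) = 16.476721·(0.95049404 + 0.31597441·0.31074279) = 17.278821
y = r_b·(sin φ − φ·cos φ) = 16.476721·(0.31074279 − 0.31597441·0.95049404) = 0.171539

x=17.278821 y=0.171539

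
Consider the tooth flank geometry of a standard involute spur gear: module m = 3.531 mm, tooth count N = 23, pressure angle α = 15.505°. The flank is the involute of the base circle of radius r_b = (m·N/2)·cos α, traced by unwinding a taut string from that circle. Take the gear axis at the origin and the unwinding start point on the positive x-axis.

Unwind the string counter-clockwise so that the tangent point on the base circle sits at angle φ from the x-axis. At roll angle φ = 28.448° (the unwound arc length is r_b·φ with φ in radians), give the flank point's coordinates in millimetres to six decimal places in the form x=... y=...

x=43.658581 y=1.557461

pitch radius r_p = m·N/2 = 3.531·23/2 = 40.606500
base radius r_b = r_p·cos α = 40.606500·cos 15.505° = 39.128713
roll angle φ = 28.448° = 0.49651127 rad
x = r_b·(cos φ + φ·sin φ) = 39.128713·(0.87924981 + 0.49651127·0.47636097) = 43.658581
y = r_b·(sin φ − φ·cos φ) = 39.128713·(0.47636097 − 0.49651127·0.87924981) = 1.557461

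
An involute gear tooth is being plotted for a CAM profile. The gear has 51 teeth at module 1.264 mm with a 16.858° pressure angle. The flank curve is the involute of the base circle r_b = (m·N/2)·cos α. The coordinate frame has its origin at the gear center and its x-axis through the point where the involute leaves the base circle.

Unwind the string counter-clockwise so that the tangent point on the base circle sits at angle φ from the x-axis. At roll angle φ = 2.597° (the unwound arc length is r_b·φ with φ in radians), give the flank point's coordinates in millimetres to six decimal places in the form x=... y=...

x=30.878546 y=0.000957

pitch radius r_p = m·N/2 = 1.264·51/2 = 32.232000
base radius r_b = r_p·cos α = 32.232000·cos 16.858° = 30.846876
roll angle φ = 2.597° = 0.04532620 rad
x = r_b·(cos φ + φ·sin φ) = 30.846876·(0.99897294 + 0.04532620·0.04531068) = 30.878546
y = r_b·(sin φ − φ·cos φ) = 30.846876·(0.04531068 − 0.04532620·0.99897294) = 0.000957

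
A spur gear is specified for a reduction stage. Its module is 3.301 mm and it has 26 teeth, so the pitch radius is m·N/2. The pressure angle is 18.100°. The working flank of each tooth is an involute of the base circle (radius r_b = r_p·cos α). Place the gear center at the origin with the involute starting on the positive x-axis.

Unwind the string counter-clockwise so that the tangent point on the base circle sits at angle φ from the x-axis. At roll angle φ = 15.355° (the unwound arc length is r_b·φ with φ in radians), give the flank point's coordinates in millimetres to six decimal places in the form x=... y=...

pitch radius r_p = m·N/2 = 3.301·26/2 = 42.913000
base radius r_b = r_p·cos α = 42.913000·cos 18.100° = 40.789482
roll angle φ = 15.355° = 0.26799531 rad
x = r_b·(cos φ + φ·sin φ) = 40.789482·(0.96430367 + 0.26799531·0.26479884) = 42.228066
y = r_b·(sin φ − φ·cos φ) = 40.789482·(0.26479884 − 0.26799531·0.96430367) = 0.259828

x=42.228066 y=0.259828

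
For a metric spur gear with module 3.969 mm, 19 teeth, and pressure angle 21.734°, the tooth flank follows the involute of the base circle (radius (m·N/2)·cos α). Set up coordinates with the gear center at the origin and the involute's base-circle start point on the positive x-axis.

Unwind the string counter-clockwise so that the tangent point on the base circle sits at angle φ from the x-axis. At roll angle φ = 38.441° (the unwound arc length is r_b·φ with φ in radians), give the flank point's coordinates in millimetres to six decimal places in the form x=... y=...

pitch radius r_p = m·N/2 = 3.969·19/2 = 37.705500
base radius r_b = r_p·cos α = 37.705500·cos 21.734° = 35.025129
roll angle φ = 38.441° = 0.67092202 rad
x = r_b·(cos φ + φ·sin φ) = 35.025129·(0.78324877 + 0.67092202·0.62170842) = 42.042996
y = r_b·(sin φ − φ·cos φ) = 35.025129·(0.62170842 − 0.67092202·0.78324877) = 3.369753

x=42.042996 y=3.369753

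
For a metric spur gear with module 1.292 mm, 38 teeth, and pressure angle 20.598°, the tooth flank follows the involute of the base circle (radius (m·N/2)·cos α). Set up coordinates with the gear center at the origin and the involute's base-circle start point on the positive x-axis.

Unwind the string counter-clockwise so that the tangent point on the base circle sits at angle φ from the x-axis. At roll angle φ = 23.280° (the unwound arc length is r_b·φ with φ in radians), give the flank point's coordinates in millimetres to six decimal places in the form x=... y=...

pitch radius r_p = m·N/2 = 1.292·38/2 = 24.548000
base radius r_b = r_p·cos α = 24.548000·cos 20.598° = 22.978691
roll angle φ = 23.280° = 0.40631265 rad
x = r_b·(cos φ + φ·sin φ) = 22.978691·(0.91858440 + 0.40631265·0.39522488) = 24.797897
y = r_b·(sin φ − φ·cos φ) = 22.978691·(0.39522488 − 0.40631265·0.91858440) = 0.505357

x=24.797897 y=0.505357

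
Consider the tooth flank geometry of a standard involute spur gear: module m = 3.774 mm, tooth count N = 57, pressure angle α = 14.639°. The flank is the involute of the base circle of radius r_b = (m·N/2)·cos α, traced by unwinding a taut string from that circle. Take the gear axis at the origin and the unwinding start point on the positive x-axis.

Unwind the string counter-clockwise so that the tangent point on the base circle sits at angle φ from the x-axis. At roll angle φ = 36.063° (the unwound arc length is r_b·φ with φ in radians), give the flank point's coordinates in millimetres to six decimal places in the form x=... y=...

pitch radius r_p = m·N/2 = 3.774·57/2 = 107.559000
base radius r_b = r_p·cos α = 107.559000·cos 14.639° = 104.067352
roll angle φ = 36.063° = 0.62941809 rad
x = r_b·(cos φ + φ·sin φ) = 104.067352·(0.80837020 + 0.62941809·0.58867446) = 122.684226
y = r_b·(sin φ − φ·cos φ) = 104.067352·(0.58867446 − 0.62941809·0.80837020) = 8.312029

x=122.684226 y=8.312029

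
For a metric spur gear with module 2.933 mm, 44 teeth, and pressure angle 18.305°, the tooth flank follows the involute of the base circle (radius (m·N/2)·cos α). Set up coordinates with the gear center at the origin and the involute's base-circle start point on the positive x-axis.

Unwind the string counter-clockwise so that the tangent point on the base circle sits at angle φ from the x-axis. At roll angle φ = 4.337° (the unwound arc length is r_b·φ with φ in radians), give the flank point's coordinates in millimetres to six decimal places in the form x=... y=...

x=61.436113 y=0.008851

pitch radius r_p = m·N/2 = 2.933·44/2 = 64.526000
base radius r_b = r_p·cos α = 64.526000·cos 18.305° = 61.260860
roll angle φ = 4.337° = 0.07569493 rad
x = r_b·(cos φ + φ·sin φ) = 61.260860·(0.99713651 + 0.07569493·0.07562267) = 61.436113
y = r_b·(sin φ − φ·cos φ) = 61.260860·(0.07562267 − 0.07569493·0.99713651) = 0.008851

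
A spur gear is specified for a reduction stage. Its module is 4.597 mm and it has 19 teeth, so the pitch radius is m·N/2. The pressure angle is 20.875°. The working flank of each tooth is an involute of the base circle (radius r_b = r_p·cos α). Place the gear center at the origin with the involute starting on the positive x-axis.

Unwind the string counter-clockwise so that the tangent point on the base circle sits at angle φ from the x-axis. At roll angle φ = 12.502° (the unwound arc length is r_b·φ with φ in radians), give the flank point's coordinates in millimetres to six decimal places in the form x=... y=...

pitch radius r_p = m·N/2 = 4.597·19/2 = 43.671500
base radius r_b = r_p·cos α = 43.671500·cos 20.875° = 40.804905
roll angle φ = 12.502° = 0.21820106 rad
x = r_b·(cos φ + φ·sin φ) = 40.804905·(0.97628845 + 0.21820106·0.21647369) = 41.764768
y = r_b·(sin φ − φ·cos φ) = 40.804905·(0.21647369 − 0.21820106·0.97628845) = 0.140635

x=41.764768 y=0.140635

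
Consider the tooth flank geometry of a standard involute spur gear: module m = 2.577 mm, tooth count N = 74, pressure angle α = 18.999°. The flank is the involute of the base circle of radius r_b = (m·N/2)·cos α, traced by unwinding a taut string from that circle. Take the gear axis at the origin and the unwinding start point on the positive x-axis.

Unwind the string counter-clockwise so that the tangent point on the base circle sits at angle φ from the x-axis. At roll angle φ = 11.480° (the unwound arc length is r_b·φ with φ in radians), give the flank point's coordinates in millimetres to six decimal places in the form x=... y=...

pitch radius r_p = m·N/2 = 2.577·74/2 = 95.349000
base radius r_b = r_p·cos α = 95.349000·cos 18.999° = 90.154792
roll angle φ = 11.480° = 0.20036380 rad
x = r_b·(cos φ + φ·sin φ) = 90.154792·(0.97999424 + 0.20036380·0.19902586) = 91.946332
y = r_b·(sin φ − φ·cos φ) = 90.154792·(0.19902586 − 0.20036380·0.97999424) = 0.240758

x=91.946332 y=0.240758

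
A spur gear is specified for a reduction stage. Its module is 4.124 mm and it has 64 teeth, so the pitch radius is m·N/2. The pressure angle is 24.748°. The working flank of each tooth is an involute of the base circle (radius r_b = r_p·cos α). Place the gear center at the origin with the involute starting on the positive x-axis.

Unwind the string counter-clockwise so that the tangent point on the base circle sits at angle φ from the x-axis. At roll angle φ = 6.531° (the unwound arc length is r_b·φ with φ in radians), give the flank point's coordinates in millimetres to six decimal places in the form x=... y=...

x=120.623839 y=0.059090

pitch radius r_p = m·N/2 = 4.124·64/2 = 131.968000
base radius r_b = r_p·cos α = 131.968000·cos 24.748° = 119.847767
roll angle φ = 6.531° = 0.11398745 rad
x = r_b·(cos φ + φ·sin φ) = 119.847767·(0.99351046 + 0.11398745·0.11374077) = 120.623839
y = r_b·(sin φ − φ·cos φ) = 119.847767·(0.11374077 − 0.11398745·0.99351046) = 0.059090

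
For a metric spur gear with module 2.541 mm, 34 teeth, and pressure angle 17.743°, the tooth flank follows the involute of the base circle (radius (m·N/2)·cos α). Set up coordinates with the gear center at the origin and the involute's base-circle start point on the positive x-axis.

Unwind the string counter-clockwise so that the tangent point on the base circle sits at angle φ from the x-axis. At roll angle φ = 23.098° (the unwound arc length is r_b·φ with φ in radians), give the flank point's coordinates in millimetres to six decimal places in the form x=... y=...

pitch radius r_p = m·N/2 = 2.541·34/2 = 43.197000
base radius r_b = r_p·cos α = 43.197000·cos 17.743° = 41.142250
roll angle φ = 23.098° = 0.40313615 rad
x = r_b·(cos φ + φ·sin φ) = 41.142250·(0.91983519 + 0.40313615·0.39230501) = 44.350832
y = r_b·(sin φ − φ·cos φ) = 41.142250·(0.39230501 − 0.40313615·0.91983519) = 0.883990

x=44.350832 y=0.883990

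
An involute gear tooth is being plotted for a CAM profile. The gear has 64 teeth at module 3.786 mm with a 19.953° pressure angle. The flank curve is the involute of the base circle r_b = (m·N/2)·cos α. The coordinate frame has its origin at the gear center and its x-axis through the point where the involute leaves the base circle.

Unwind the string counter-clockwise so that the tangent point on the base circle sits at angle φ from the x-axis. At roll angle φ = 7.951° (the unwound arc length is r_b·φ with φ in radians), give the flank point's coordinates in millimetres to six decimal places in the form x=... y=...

pitch radius r_p = m·N/2 = 3.786·64/2 = 121.152000
base radius r_b = r_p·cos α = 121.152000·cos 19.953° = 113.879593
roll angle φ = 7.951° = 0.13877113 rad
x = r_b·(cos φ + φ·sin φ) = 113.879593·(0.99038673 + 0.13877113·0.13832616) = 114.970833
y = r_b·(sin φ − φ·cos φ) = 113.879593·(0.13832616 − 0.13877113·0.99038673) = 0.101248

x=114.970833 y=0.101248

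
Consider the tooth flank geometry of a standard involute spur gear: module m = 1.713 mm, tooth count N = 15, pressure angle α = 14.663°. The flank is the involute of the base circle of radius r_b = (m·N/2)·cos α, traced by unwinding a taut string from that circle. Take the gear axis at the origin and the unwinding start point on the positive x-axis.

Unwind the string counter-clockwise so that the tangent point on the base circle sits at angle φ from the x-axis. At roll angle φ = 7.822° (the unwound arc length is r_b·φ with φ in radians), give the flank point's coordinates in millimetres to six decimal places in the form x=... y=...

pitch radius r_p = m·N/2 = 1.713·15/2 = 12.847500
base radius r_b = r_p·cos α = 12.847500·cos 14.663° = 12.429075
roll angle φ = 7.822° = 0.13651965 rad
x = r_b·(cos φ + φ·sin φ) = 12.429075·(0.99069566 + 0.13651965·0.13609598) = 12.544360
y = r_b·(sin φ − φ·cos φ) = 12.429075·(0.13609598 − 0.13651965·0.99069566) = 0.010522

x=12.544360 y=0.010522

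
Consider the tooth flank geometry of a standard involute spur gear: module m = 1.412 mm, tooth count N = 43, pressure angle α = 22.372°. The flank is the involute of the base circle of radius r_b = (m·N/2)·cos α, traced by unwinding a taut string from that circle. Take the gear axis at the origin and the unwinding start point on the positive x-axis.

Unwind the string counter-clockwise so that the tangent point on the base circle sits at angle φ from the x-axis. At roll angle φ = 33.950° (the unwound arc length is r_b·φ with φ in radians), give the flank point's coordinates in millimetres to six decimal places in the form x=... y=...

x=32.577059 y=1.879290

pitch radius r_p = m·N/2 = 1.412·43/2 = 30.358000
base radius r_b = r_p·cos α = 30.358000·cos 22.372° = 28.073019
roll angle φ = 33.950° = 0.59253928 rad
x = r_b·(cos φ + φ·sin φ) = 28.073019·(0.82952524 + 0.59253928·0.55846922) = 32.577059
y = r_b·(sin φ − φ·cos φ) = 28.073019·(0.55846922 − 0.59253928·0.82952524) = 1.879290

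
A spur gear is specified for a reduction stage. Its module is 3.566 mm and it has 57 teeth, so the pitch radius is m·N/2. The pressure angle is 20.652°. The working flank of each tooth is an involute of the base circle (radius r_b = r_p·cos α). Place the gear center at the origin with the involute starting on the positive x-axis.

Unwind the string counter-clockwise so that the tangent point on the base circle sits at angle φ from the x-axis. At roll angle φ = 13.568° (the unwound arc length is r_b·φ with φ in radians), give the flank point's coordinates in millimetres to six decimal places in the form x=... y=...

x=97.729385 y=0.418603

pitch radius r_p = m·N/2 = 3.566·57/2 = 101.631000
base radius r_b = r_p·cos α = 101.631000·cos 20.652° = 95.100175
roll angle φ = 13.568° = 0.23680627 rad
x = r_b·(cos φ + φ·sin φ) = 95.100175·(0.97209218 + 0.23680627·0.23459923) = 97.729385
y = r_b·(sin φ − φ·cos φ) = 95.100175·(0.23459923 − 0.23680627·0.97209218) = 0.418603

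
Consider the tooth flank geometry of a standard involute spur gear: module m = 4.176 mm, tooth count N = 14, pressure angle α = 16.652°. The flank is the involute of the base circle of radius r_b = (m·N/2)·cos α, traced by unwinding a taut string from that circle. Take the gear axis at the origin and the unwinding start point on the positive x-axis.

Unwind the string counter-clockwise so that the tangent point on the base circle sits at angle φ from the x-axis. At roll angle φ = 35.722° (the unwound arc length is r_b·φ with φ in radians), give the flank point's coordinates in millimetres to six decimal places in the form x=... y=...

pitch radius r_p = m·N/2 = 4.176·14/2 = 29.232000
base radius r_b = r_p·cos α = 29.232000·cos 16.652° = 28.006095
roll angle φ = 35.722° = 0.62346652 rad
x = r_b·(cos φ + φ·sin φ) = 28.006095·(0.81185940 + 0.62346652·0.58385299) = 32.931588
y = r_b·(sin φ − φ·cos φ) = 28.006095·(0.58385299 − 0.62346652·0.81185940) = 2.175677

x=32.931588 y=2.175677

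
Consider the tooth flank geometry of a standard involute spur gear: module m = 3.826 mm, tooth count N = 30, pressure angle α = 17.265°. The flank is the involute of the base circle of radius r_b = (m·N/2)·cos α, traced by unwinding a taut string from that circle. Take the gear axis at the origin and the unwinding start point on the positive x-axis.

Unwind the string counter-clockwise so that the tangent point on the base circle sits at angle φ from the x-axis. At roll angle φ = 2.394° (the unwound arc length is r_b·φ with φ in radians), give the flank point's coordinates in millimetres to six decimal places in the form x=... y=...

x=54.851956 y=0.001332

pitch radius r_p = m·N/2 = 3.826·30/2 = 57.390000
base radius r_b = r_p·cos α = 57.390000·cos 17.265° = 54.804137
roll angle φ = 2.394° = 0.04178318 rad
x = r_b·(cos φ + φ·sin φ) = 54.804137·(0.99912721 + 0.04178318·0.04177103) = 54.851956
y = r_b·(sin φ − φ·cos φ) = 54.804137·(0.04177103 − 0.04178318·0.99912721) = 0.001332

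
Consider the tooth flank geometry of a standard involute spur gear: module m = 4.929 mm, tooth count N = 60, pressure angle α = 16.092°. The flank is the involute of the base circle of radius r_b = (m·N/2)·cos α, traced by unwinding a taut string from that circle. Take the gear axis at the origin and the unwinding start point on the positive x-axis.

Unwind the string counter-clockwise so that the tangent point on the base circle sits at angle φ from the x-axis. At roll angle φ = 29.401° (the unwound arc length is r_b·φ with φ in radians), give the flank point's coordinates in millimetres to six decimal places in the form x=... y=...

pitch radius r_p = m·N/2 = 4.929·60/2 = 147.870000
base radius r_b = r_p·cos α = 147.870000·cos 16.092° = 142.076138
roll angle φ = 29.401° = 0.51314425 rad
x = r_b·(cos φ + φ·sin φ) = 142.076138·(0.87120524 + 0.51314425·0.49091896) = 159.568195
y = r_b·(sin φ − φ·cos φ) = 142.076138·(0.49091896 − 0.51314425·0.87120524) = 6.232169

x=159.568195 y=6.232169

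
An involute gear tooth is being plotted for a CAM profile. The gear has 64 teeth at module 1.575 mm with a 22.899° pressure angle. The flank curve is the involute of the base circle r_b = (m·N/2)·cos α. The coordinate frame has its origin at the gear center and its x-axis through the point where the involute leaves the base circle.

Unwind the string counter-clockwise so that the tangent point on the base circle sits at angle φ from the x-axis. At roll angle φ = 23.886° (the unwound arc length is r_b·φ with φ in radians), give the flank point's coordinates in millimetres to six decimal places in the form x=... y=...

pitch radius r_p = m·N/2 = 1.575·64/2 = 50.400000
base radius r_b = r_p·cos α = 50.400000·cos 22.899° = 46.428087
roll angle φ = 23.886° = 0.41688935 rad
x = r_b·(cos φ + φ·sin φ) = 46.428087·(0.91435292 + 0.41688935·0.40491818) = 50.289000
y = r_b·(sin φ − φ·cos φ) = 46.428087·(0.40491818 − 0.41688935·0.91435292) = 1.101933

x=50.289000 y=1.101933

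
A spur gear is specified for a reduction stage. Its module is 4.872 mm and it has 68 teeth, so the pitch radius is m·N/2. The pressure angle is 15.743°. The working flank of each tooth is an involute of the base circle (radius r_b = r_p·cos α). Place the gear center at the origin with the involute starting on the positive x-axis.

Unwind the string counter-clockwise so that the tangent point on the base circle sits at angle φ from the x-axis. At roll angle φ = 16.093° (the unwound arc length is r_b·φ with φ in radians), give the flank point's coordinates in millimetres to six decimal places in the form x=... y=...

x=165.599767 y=1.168351

pitch radius r_p = m·N/2 = 4.872·68/2 = 165.648000
base radius r_b = r_p·cos α = 165.648000·cos 15.743° = 159.434277
roll angle φ = 16.093° = 0.28087584 rad
x = r_b·(cos φ + φ·sin φ) = 159.434277·(0.96081303 + 0.28087584·0.27719727) = 165.599767
y = r_b·(sin φ − φ·cos φ) = 159.434277·(0.27719727 − 0.28087584·0.96081303) = 1.168351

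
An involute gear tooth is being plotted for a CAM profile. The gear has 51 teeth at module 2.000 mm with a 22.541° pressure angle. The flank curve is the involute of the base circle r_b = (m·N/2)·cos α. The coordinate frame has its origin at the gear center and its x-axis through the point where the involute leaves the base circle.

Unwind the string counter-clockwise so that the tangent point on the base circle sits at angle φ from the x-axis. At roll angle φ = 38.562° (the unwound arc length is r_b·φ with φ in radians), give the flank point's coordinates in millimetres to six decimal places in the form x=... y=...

x=56.594237 y=4.573458

pitch radius r_p = m·N/2 = 2.000·51/2 = 51.000000
base radius r_b = r_p·cos α = 51.000000·cos 22.541° = 47.103878
roll angle φ = 38.562° = 0.67303387 rad
x = r_b·(cos φ + φ·sin φ) = 47.103878·(0.78193407 + 0.67303387·0.62336114) = 56.594237
y = r_b·(sin φ − φ·cos φ) = 47.103878·(0.62336114 − 0.67303387·0.78193407) = 4.573458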